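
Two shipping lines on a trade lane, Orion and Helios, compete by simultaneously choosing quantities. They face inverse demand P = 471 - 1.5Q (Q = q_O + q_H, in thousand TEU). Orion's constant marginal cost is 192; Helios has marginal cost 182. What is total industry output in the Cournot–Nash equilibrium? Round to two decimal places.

Orion's profit: π_O = (471 - 1.5Q)q_O - (192q_O). Setting ∂π_O/∂q_O = 0: 279 - 3q_O - (3/2)(q_H) = 0.
Helios's profit: π_H = (471 - 1.5Q)q_H - (182q_H). Setting ∂π_H/∂q_H = 0: 289 - 3q_H - (3/2)(q_O) = 0.
Rearranging gives the reaction functions q_O = (279 - (3/2)q_H)/3 and q_H = (289 - (3/2)q_O)/3.
Solving the pair: q_O = 538/9, q_H = 598/9.
Total output Q = 538/9 + 598/9 = 1136/9.

126.22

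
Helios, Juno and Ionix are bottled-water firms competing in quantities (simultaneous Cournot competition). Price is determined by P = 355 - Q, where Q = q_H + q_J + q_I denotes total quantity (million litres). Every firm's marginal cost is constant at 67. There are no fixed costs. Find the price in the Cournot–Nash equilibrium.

139

A representative firm's profit is π_i = q_i(355 - Q) - 67q_i.
Setting ∂π_i/∂q_i = 0 with rivals' quantities fixed: 288 - 2q_i - Σ_{j≠i} q_j = 0.
By symmetry each firm produces the same amount; substituting Σ_{j≠i} q_j = 2q_i yields q_i = 288/4 = 72.
Total output Q = 216, so price P = 355 - 216 = 139.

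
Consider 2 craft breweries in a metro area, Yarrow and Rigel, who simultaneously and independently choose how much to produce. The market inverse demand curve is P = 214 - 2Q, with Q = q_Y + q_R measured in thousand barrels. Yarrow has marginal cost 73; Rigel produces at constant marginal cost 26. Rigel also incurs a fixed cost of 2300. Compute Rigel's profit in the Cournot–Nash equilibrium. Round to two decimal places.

768.06

Yarrow's profit: π_Y = (214 - 2Q)q_Y - (73q_Y). Setting ∂π_Y/∂q_Y = 0: 141 - 4q_Y - 2(q_R) = 0.
Rigel's profit: π_R = (214 - 2Q)q_R - (26q_R). Setting ∂π_R/∂q_R = 0: 188 - 4q_R - 2(q_Y) = 0.
Rearranging gives the reaction functions q_Y = (141 - 2q_R)/4 and q_R = (188 - 2q_Y)/4.
Substituting one into the other gives q_Y = 47/3 and q_R = 235/6.
Price P = 214 - 2·(329/6) = 313/3.
Rigel's profit: (313/3 - 26)·(235/6) - 2300 = 768.0556.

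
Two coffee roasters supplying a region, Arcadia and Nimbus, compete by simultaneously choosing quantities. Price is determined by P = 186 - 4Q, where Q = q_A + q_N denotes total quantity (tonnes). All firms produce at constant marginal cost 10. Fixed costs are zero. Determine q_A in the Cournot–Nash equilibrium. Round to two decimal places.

Each firm earns π_i = (186 - 4Q)q_i - 10q_i.
First-order condition (treating rivals' output as given): 176 - 8q_i - 4q_j = 0.
With identical firms every q_j equals q_i, so q_j = q_i and 176 = 12q_i, giving q_i = 44/3.

14.67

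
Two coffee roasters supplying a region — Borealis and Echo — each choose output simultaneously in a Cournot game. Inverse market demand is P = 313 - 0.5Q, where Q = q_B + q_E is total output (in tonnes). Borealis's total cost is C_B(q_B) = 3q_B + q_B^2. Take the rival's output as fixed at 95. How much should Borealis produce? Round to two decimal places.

87.50

With the rival's output fixed at 95, Borealis's profit is π_B = (313 - (1/2)·95 - (1/2)q_B)q_B - (3q_B + q_B²) = (531/2 - (1/2)q_B)q_B - (3q_B + q_B²).
∂π_B/∂q_B = 525/2 - 3q_B = 0, so q_B = 175/2.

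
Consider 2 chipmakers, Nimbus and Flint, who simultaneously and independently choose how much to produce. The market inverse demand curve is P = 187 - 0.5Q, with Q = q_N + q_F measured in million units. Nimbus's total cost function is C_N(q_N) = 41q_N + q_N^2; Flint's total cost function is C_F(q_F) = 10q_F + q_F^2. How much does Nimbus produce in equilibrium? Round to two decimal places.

Nimbus's profit: π_N = (187 - 0.5Q)q_N - (41q_N + q_N²). Setting ∂π_N/∂q_N = 0: 146 - 3q_N - (1/2)(q_F) = 0.
Flint's profit: π_F = (187 - 0.5Q)q_F - (10q_F + q_F²). Setting ∂π_F/∂q_F = 0: 177 - 3q_F - (1/2)(q_N) = 0.
Best responses: q_N = (146 - (1/2)q_F)/3, q_F = (177 - (1/2)q_N)/3.
Solving the pair: q_N = 1398/35, q_F = 1832/35.

39.94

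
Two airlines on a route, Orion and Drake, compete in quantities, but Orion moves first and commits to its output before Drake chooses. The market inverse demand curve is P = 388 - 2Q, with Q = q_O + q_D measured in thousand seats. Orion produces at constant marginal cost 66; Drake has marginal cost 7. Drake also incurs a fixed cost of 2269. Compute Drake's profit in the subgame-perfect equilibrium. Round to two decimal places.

5512.28

The follower Drake best-responds to any q_O: π_D = (388 - 2Q)q_D - 7q_D.
Setting the follower's marginal profit to zero, 381 - 2q_O - 4q_D = 0, i.e. q_D = (381 - 2q_O)/4.
The leader anticipates this reaction. Substituting into P = 388 - 2Q gives P = 395/2 - q_O, so π_O = (395/2 - q_O)q_O - 66q_O.
Leader FOC: 263/2 - 2q_O = 0, so q_O = 263/4.
Then q_D = (381 - 2·(263/4))/4 = 499/8.
Price P = 388 - 2·(1025/8) = 527/4.
Drake's profit: (527/4 - 7)·(499/8) - 2269 = 5512.2813.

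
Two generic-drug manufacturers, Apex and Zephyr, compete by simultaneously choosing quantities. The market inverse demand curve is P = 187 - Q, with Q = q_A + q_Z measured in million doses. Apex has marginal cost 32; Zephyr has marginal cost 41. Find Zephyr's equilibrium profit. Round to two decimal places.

2085.44

Apex's profit: π_A = (187 - Q)q_A - (32q_A). Setting ∂π_A/∂q_A = 0: 155 - 2q_A - (q_Z) = 0.
Zephyr's first-order condition: 146 - 2q_Z - (q_A) = 0.
So q_A = (155 - q_Z)/2 and q_Z = (146 - q_A)/2.
Solving the pair: q_A = 164/3, q_Z = 137/3.
Price P = 187 - 301/3 = 260/3.
Zephyr's profit: (260/3 - 41)·(137/3) = 2085.4444.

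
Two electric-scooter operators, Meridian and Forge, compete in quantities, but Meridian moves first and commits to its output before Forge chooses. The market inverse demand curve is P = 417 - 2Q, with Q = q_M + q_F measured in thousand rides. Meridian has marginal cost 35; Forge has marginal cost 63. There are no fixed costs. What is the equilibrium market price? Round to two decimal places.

Solve by backward induction. Given q_M, the follower Forge maximises π_F = (417 - 2q_M - 2q_F)q_F - 63q_F.
Follower FOC: 354 - 2q_M - 4q_F = 0, so q_F(q_M) = (354 - 2q_M)/4.
Meridian substitutes q_F(q_M) into its own profit: π_M = q_M(417 - 2q_M - (354 - 2q_M)/2) - 35q_M = (240 - q_M)q_M - 35q_M.
Maximising: ∂π_M/∂q_M = 205 - 2q_M = 0, giving q_M = 205/2.
Then q_F = (354 - 2·(205/2))/4 = 149/4.
Total output Q = 559/4, so price P = 417 - 2·(559/4) = 275/2.

137.50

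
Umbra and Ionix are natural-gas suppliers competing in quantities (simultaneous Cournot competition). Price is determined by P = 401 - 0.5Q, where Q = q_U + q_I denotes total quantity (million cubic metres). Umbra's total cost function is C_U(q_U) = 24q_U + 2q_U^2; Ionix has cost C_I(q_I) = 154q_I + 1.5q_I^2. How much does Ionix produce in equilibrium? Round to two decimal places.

52.99

Umbra's profit: π_U = (401 - 0.5Q)q_U - (24q_U + 2q_U²). Setting ∂π_U/∂q_U = 0: 377 - 5q_U - (1/2)(q_I) = 0.
Ionix's first-order condition: 247 - 4q_I - (1/2)(q_U) = 0.
So q_U = (377 - (1/2)q_I)/5 and q_I = (247 - (1/2)q_U)/4.
Substituting one into the other gives q_U = 70.1013 and q_I = 52.9873.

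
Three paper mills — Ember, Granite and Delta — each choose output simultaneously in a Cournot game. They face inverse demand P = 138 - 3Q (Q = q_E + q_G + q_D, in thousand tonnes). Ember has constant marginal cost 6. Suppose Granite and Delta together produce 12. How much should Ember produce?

16

With rivals' combined output fixed at 12, Ember's profit is π_E = (138 - 3·12 - 3q_E)q_E - (6q_E) = (102 - 3q_E)q_E - (6q_E).
∂π_E/∂q_E = 96 - 6q_E = 0, so q_E = 16.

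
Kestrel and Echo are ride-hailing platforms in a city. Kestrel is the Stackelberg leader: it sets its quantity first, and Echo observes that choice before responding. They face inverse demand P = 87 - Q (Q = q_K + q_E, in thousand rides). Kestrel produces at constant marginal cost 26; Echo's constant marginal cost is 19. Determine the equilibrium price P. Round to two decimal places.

Solve by backward induction. Given q_K, the follower Echo maximises π_E = (87 - q_K - q_E)q_E - 19q_E.
Setting the follower's marginal profit to zero, 68 - q_K - 2q_E = 0, i.e. q_E = (68 - q_K)/2.
The leader anticipates this reaction. Substituting into P = 87 - Q gives P = 53 - (1/2)q_K, so π_K = (53 - (1/2)q_K)q_K - 26q_K.
The leader's first-order condition 27 - q_K = 0 yields q_K = 27.
Then q_E = (68 - 27)/2 = 41/2.
Total output Q = 95/2, so price P = 87 - 95/2 = 79/2.

39.50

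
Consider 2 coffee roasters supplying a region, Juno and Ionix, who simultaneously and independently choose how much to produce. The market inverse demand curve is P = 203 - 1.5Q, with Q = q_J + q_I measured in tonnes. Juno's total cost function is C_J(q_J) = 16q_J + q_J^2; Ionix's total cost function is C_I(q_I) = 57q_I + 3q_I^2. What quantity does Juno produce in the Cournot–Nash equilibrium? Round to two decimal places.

34.25

Juno's profit: π_J = (203 - 1.5Q)q_J - (16q_J + q_J²). Setting ∂π_J/∂q_J = 0: 187 - 5q_J - (3/2)(q_I) = 0.
Ionix's profit: π_I = (203 - 1.5Q)q_I - (57q_I + 3q_I²). Setting ∂π_I/∂q_I = 0: 146 - 9q_I - (3/2)(q_J) = 0.
So q_J = (187 - (3/2)q_I)/5 and q_I = (146 - (3/2)q_J)/9.
Substituting one into the other gives q_J = 1952/57 and q_I = 1798/171.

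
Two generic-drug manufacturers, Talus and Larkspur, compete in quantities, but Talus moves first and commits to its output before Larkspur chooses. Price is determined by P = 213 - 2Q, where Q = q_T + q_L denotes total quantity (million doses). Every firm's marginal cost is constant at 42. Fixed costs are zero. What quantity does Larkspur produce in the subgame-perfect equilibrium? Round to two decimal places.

21.38

The follower Larkspur best-responds to any q_T: π_L = (213 - 2Q)q_L - 42q_L.
∂π_L/∂q_L = 171 - 2q_T - 4q_L = 0 gives the reaction function q_L = (171 - 2q_T)/4.
The leader anticipates this reaction. Substituting into P = 213 - 2Q gives P = 255/2 - q_T, so π_T = (255/2 - q_T)q_T - 42q_T.
Maximising: ∂π_T/∂q_T = 171/2 - 2q_T = 0, giving q_T = 171/4.
Then q_L = (171 - 2·(171/4))/4 = 171/8.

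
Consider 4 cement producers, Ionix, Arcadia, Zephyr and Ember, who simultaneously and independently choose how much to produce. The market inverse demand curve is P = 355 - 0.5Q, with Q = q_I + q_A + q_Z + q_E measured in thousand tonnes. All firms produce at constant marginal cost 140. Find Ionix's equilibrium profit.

Each firm earns π_i = (355 - 0.5Q)q_i - 140q_i.
Setting ∂π_i/∂q_i = 0 with rivals' quantities fixed: 215 - q_i - (1/2)·Σ_{j≠i} q_j = 0.
With identical firms every q_j equals q_i, so Σ_{j≠i} q_j = 3q_i and 215 = (5/2)q_i, giving q_i = 86.
Price P = 355 - (1/2)·344 = 183.
Ionix's profit: (183 - 140)·86 = 3698.

3698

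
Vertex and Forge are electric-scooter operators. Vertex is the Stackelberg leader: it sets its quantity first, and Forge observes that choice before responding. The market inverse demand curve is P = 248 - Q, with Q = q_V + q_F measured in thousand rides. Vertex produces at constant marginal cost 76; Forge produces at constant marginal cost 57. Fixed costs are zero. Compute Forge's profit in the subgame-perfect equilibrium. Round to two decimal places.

Solve by backward induction. Given q_V, the follower Forge maximises π_F = (248 - q_V - q_F)q_F - 57q_F.
Follower FOC: 191 - q_V - 2q_F = 0, so q_F(q_V) = (191 - q_V)/2.
Vertex substitutes q_F(q_V) into its own profit: π_V = q_V(248 - q_V - (191 - q_V)/2) - 76q_V = (305/2 - (1/2)q_V)q_V - 76q_V.
Maximising: ∂π_V/∂q_V = 153/2 - q_V = 0, giving q_V = 153/2.
Then q_F = (191 - 153/2)/2 = 229/4.
Price P = 248 - 535/4 = 457/4.
Forge's profit: (457/4 - 57)·(229/4) = 3277.5625.

3277.56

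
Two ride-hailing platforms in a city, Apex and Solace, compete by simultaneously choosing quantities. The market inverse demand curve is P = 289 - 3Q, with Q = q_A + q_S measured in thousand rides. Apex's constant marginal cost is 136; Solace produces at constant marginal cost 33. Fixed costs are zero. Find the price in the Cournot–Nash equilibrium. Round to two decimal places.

152.67

Apex's profit: π_A = (289 - 3Q)q_A - (136q_A). Setting ∂π_A/∂q_A = 0: 153 - 6q_A - 3(q_S) = 0.
Solace's profit: π_S = (289 - 3Q)q_S - (33q_S). Setting ∂π_S/∂q_S = 0: 256 - 6q_S - 3(q_A) = 0.
So q_A = (153 - 3q_S)/6 and q_S = (256 - 3q_A)/6.
Substituting one into the other gives q_A = 50/9 and q_S = 359/9.
Total output Q = 409/9, so price P = 289 - 3·(409/9) = 458/3.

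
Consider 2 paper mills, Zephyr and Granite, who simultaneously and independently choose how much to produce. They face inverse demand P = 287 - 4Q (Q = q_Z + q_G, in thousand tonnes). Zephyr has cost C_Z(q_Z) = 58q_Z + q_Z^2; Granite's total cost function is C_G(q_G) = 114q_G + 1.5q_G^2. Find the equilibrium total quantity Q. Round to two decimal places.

28.10

Zephyr's profit: π_Z = (287 - 4Q)q_Z - (58q_Z + q_Z²). Setting ∂π_Z/∂q_Z = 0: 229 - 10q_Z - 4(q_G) = 0.
Granite's first-order condition: 173 - 11q_G - 4(q_Z) = 0.
So q_Z = (229 - 4q_G)/10 and q_G = (173 - 4q_Z)/11.
Solving the pair: q_Z = 1827/94, q_G = 407/47.
Total output Q = 1827/94 + 407/47 = 28.0957.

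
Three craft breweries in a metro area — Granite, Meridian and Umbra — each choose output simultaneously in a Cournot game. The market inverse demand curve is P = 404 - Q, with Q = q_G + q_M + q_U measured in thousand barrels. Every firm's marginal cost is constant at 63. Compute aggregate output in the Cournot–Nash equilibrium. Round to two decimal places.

Each firm earns π_i = (404 - Q)q_i - 63q_i.
Setting ∂π_i/∂q_i = 0 with rivals' quantities fixed: 341 - 2q_i - Σ_{j≠i} q_j = 0.
By symmetry each firm produces the same amount; substituting Σ_{j≠i} q_j = 2q_i yields q_i = 341/4.
Total output Q = 341/4 + 341/4 + 341/4 = 1023/4.

255.75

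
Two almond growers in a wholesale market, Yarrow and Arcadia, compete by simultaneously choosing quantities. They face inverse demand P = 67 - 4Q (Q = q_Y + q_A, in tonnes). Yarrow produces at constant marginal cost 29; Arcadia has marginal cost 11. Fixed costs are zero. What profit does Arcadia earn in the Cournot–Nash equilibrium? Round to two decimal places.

Yarrow's profit: π_Y = (67 - 4Q)q_Y - (29q_Y). Setting ∂π_Y/∂q_Y = 0: 38 - 8q_Y - 4(q_A) = 0.
Arcadia's profit: π_A = (67 - 4Q)q_A - (11q_A). Setting ∂π_A/∂q_A = 0: 56 - 8q_A - 4(q_Y) = 0.
Best responses: q_Y = (38 - 4q_A)/8, q_A = (56 - 4q_Y)/8.
Solving the pair: q_Y = 5/3, q_A = 37/6.
Price P = 67 - 4·(47/6) = 107/3.
Arcadia's profit: (107/3 - 11)·(37/6) = 1369/9.

152.11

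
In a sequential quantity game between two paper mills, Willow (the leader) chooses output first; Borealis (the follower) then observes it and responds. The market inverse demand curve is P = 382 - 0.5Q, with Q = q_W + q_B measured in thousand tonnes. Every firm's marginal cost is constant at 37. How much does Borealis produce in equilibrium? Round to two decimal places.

172.50

The follower Borealis best-responds to any q_W: π_B = (382 - 0.5Q)q_B - 37q_B.
Follower FOC: 345 - (1/2)q_W - q_B = 0, so q_B(q_W) = (345 - (1/2)q_W).
Willow substitutes q_B(q_W) into its own profit: π_W = q_W(382 - (1/2)q_W - (345 - (1/2)q_W)/2) - 37q_W = (419/2 - (1/4)q_W)q_W - 37q_W.
Leader FOC: 345/2 - (1/2)q_W = 0, so q_W = 345.
Then q_B = (345 - (1/2)·345) = 345/2.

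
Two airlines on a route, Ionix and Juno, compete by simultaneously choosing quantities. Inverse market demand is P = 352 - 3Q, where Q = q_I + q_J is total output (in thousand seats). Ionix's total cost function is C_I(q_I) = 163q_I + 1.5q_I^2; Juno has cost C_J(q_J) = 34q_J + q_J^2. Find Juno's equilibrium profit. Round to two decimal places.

Ionix's profit: π_I = (352 - 3Q)q_I - (163q_I + (3/2)q_I²). Setting ∂π_I/∂q_I = 0: 189 - 9q_I - 3(q_J) = 0.
Juno's profit: π_J = (352 - 3Q)q_J - (34q_J + q_J²). Setting ∂π_J/∂q_J = 0: 318 - 8q_J - 3(q_I) = 0.
So q_I = (189 - 3q_J)/9 and q_J = (318 - 3q_I)/8.
Solving the pair: q_I = 62/7, q_J = 255/7.
Price P = 352 - 3·(317/7) = 1513/7.
Juno's profit: (1513/7)·(255/7) - 34·(255/7) - (255/7)² = 5308.1633.

5308.16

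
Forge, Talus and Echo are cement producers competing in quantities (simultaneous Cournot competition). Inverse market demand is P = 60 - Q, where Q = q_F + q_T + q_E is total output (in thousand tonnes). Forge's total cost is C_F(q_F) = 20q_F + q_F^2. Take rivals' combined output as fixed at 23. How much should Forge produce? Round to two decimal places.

With rivals' combined output fixed at 23, Forge's profit is π_F = (60 - 23 - q_F)q_F - (20q_F + q_F²) = (37 - q_F)q_F - (20q_F + q_F²).
∂π_F/∂q_F = 17 - 4q_F = 0, so q_F = 17/4.

4.25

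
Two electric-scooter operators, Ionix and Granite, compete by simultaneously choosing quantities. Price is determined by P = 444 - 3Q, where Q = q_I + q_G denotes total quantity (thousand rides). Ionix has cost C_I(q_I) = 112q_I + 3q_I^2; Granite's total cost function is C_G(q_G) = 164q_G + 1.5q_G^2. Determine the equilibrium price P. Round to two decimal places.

Ionix's profit: π_I = (444 - 3Q)q_I - (112q_I + 3q_I²). Setting ∂π_I/∂q_I = 0: 332 - 12q_I - 3(q_G) = 0.
Granite's profit: π_G = (444 - 3Q)q_G - (164q_G + (3/2)q_G²). Setting ∂π_G/∂q_G = 0: 280 - 9q_G - 3(q_I) = 0.
Best responses: q_I = (332 - 3q_G)/12, q_G = (280 - 3q_I)/9.
Substituting one into the other gives q_I = 716/33 and q_G = 788/33.
Total output Q = 1504/33, so price P = 444 - 3·(1504/33) = 307.2727.

307.27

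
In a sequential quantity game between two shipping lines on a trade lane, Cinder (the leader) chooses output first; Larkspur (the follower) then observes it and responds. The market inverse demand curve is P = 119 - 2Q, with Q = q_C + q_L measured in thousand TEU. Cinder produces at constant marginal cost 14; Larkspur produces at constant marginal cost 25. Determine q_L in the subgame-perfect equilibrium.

The follower Larkspur best-responds to any q_C: π_L = (119 - 2Q)q_L - 25q_L.
Setting the follower's marginal profit to zero, 94 - 2q_C - 4q_L = 0, i.e. q_L = (94 - 2q_C)/4.
Cinder substitutes q_L(q_C) into its own profit: π_C = q_C(119 - 2q_C - (94 - 2q_C)/2) - 14q_C = (72 - q_C)q_C - 14q_C.
The leader's first-order condition 58 - 2q_C = 0 yields q_C = 29.
Then q_L = (94 - 2·29)/4 = 9.

9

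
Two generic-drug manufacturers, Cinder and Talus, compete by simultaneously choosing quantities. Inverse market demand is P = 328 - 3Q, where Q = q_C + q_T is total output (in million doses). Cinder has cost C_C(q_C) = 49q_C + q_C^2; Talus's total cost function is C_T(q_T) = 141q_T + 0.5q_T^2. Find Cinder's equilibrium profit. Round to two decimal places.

3508.67

Cinder's profit: π_C = (328 - 3Q)q_C - (49q_C + q_C²). Setting ∂π_C/∂q_C = 0: 279 - 8q_C - 3(q_T) = 0.
Talus's first-order condition: 187 - 7q_T - 3(q_C) = 0.
Best responses: q_C = (279 - 3q_T)/8, q_T = (187 - 3q_C)/7.
Substituting one into the other gives q_C = 1392/47 and q_T = 659/47.
Price P = 328 - 3·43.6383 = 197.0851.
Cinder's profit: 197.0851·(1392/47) - 49·(1392/47) - (1392/47)² = 3508.6718.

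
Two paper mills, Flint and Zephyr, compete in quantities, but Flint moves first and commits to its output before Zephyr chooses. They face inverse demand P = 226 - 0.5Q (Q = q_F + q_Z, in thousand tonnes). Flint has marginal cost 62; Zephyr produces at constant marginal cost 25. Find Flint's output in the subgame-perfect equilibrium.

Solve by backward induction. Given q_F, the follower Zephyr maximises π_Z = (226 - (1/2)q_F - (1/2)q_Z)q_Z - 25q_Z.
∂π_Z/∂q_Z = 201 - (1/2)q_F - q_Z = 0 gives the reaction function q_Z = (201 - (1/2)q_F).
The leader anticipates this reaction. Substituting into P = 226 - 0.5Q gives P = 251/2 - (1/4)q_F, so π_F = (251/2 - (1/4)q_F)q_F - 62q_F.
The leader's first-order condition 127/2 - (1/2)q_F = 0 yields q_F = 127.
Then q_Z = (201 - (1/2)·127) = 275/2.

127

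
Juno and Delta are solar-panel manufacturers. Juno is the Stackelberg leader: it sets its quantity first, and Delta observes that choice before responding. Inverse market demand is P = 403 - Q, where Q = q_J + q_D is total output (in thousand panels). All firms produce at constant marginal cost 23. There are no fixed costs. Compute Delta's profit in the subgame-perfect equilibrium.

9025

Solve by backward induction. Given q_J, the follower Delta maximises π_D = (403 - q_J - q_D)q_D - 23q_D.
∂π_D/∂q_D = 380 - q_J - 2q_D = 0 gives the reaction function q_D = (380 - q_J)/2.
Juno substitutes q_D(q_J) into its own profit: π_J = q_J(403 - q_J - (380 - q_J)/2) - 23q_J = (213 - (1/2)q_J)q_J - 23q_J.
Leader FOC: 190 - q_J = 0, so q_J = 190.
Then q_D = (380 - 190)/2 = 95.
Price P = 403 - 285 = 118.
Delta's profit: (118 - 23)·95 = 9025.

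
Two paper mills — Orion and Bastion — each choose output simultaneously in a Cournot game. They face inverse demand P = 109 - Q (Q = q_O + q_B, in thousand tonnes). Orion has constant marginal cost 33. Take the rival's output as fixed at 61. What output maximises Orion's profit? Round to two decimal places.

With the rival's output fixed at 61, Orion's profit is π_O = (109 - 61 - q_O)q_O - (33q_O) = (48 - q_O)q_O - (33q_O).
∂π_O/∂q_O = 15 - 2q_O = 0, so q_O = 15/2.

7.50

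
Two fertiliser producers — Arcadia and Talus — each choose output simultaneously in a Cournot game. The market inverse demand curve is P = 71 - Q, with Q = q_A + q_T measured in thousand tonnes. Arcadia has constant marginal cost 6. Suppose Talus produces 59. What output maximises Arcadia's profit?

With the rival's output fixed at 59, Arcadia's profit is π_A = (71 - 59 - q_A)q_A - (6q_A) = (12 - q_A)q_A - (6q_A).
∂π_A/∂q_A = 6 - 2q_A = 0, so q_A = 3.

3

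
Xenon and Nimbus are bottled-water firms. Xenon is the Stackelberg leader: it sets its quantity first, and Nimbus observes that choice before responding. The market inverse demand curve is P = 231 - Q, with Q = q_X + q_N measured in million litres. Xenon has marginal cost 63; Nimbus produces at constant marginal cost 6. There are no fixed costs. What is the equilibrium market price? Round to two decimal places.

Solve by backward induction. Given q_X, the follower Nimbus maximises π_N = (231 - q_X - q_N)q_N - 6q_N.
Follower FOC: 225 - q_X - 2q_N = 0, so q_N(q_X) = (225 - q_X)/2.
The leader anticipates this reaction. Substituting into P = 231 - Q gives P = 237/2 - (1/2)q_X, so π_X = (237/2 - (1/2)q_X)q_X - 63q_X.
The leader's first-order condition 111/2 - q_X = 0 yields q_X = 111/2.
Then q_N = (225 - 111/2)/2 = 339/4.
Total output Q = 561/4, so price P = 231 - 561/4 = 363/4.

90.75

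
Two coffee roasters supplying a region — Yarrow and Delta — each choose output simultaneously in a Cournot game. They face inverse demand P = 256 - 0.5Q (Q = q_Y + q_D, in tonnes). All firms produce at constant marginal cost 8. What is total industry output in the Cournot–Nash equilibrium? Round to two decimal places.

330.67

Each firm earns π_i = (256 - 0.5Q)q_i - 8q_i.
First-order condition (treating rivals' output as given): 248 - q_i - (1/2)q_j = 0.
By symmetry each firm produces the same amount; substituting q_j = q_i yields q_i = 248/(3/2) = 496/3.
Total output Q = 496/3 + 496/3 = 992/3.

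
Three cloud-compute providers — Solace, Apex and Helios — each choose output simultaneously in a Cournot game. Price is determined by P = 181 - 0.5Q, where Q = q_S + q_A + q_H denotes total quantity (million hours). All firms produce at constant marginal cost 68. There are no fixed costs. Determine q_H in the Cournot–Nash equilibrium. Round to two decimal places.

56.50

Each firm earns π_i = (181 - 0.5Q)q_i - 68q_i.
Setting ∂π_i/∂q_i = 0 with rivals' quantities fixed: 113 - q_i - (1/2)·Σ_{j≠i} q_j = 0.
By symmetry each firm produces the same amount; substituting Σ_{j≠i} q_j = 2q_i yields q_i = 113/2.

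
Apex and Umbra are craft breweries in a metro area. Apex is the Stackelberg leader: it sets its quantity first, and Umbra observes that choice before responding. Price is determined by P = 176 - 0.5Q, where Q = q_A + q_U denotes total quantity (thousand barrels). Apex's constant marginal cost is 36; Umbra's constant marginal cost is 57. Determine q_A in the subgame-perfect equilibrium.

161

Solve by backward induction. Given q_A, the follower Umbra maximises π_U = (176 - (1/2)q_A - (1/2)q_U)q_U - 57q_U.
∂π_U/∂q_U = 119 - (1/2)q_A - q_U = 0 gives the reaction function q_U = (119 - (1/2)q_A).
The leader anticipates this reaction. Substituting into P = 176 - 0.5Q gives P = 233/2 - (1/4)q_A, so π_A = (233/2 - (1/4)q_A)q_A - 36q_A.
Leader FOC: 161/2 - (1/2)q_A = 0, so q_A = 161.
Then q_U = (119 - (1/2)·161) = 77/2.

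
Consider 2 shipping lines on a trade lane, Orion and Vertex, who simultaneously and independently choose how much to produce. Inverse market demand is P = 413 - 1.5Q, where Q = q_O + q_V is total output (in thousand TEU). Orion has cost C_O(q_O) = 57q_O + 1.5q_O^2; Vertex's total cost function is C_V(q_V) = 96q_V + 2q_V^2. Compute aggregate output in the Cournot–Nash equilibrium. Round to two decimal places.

85.14

Orion's profit: π_O = (413 - 1.5Q)q_O - (57q_O + (3/2)q_O²). Setting ∂π_O/∂q_O = 0: 356 - 6q_O - (3/2)(q_V) = 0.
Vertex's profit: π_V = (413 - 1.5Q)q_V - (96q_V + 2q_V²). Setting ∂π_V/∂q_V = 0: 317 - 7q_V - (3/2)(q_O) = 0.
So q_O = (356 - (3/2)q_V)/6 and q_V = (317 - (3/2)q_O)/7.
Substituting one into the other gives q_O = 50.7296 and q_V = 1824/53.
Total output Q = 50.7296 + 1824/53 = 85.1447.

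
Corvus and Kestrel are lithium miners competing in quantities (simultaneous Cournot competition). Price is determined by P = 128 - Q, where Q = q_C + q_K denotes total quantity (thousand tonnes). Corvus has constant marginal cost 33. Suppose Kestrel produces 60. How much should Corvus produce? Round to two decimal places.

17.50

With the rival's output fixed at 60, Corvus's profit is π_C = (128 - 60 - q_C)q_C - (33q_C) = (68 - q_C)q_C - (33q_C).
∂π_C/∂q_C = 35 - 2q_C = 0, so q_C = 35/2.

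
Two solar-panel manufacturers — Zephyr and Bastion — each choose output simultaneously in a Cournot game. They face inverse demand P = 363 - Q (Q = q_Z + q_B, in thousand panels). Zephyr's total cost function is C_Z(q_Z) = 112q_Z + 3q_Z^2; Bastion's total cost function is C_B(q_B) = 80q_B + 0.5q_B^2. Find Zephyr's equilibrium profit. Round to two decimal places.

1670.32

Zephyr's profit: π_Z = (363 - Q)q_Z - (112q_Z + 3q_Z²). Setting ∂π_Z/∂q_Z = 0: 251 - 8q_Z - (q_B) = 0.
Bastion's profit: π_B = (363 - Q)q_B - (80q_B + (1/2)q_B²). Setting ∂π_B/∂q_B = 0: 283 - 3q_B - (q_Z) = 0.
Best responses: q_Z = (251 - q_B)/8, q_B = (283 - q_Z)/3.
Substituting one into the other gives q_Z = 470/23 and q_B = 87.5217.
Price P = 363 - 107.9565 = 255.0435.
Zephyr's profit: 255.0435·(470/23) - 112·(470/23) - 3(470/23)² = 1670.3214.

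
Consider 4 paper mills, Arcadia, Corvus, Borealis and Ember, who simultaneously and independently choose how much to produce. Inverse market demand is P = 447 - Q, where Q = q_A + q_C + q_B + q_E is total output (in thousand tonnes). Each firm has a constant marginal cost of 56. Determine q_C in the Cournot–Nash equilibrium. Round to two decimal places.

78.20

A representative firm's profit is π_i = q_i(447 - Q) - 56q_i.
First-order condition (treating rivals' output as given): 391 - 2q_i - Σ_{j≠i} q_j = 0.
With identical firms every q_j equals q_i, so Σ_{j≠i} q_j = 3q_i and 391 = 5q_i, giving q_i = 391/5.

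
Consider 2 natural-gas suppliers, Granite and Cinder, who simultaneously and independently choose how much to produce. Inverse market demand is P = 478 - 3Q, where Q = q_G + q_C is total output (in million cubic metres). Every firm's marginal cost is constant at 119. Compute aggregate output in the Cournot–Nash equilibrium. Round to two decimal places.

79.78

A representative firm's profit is π_i = q_i(478 - 3Q) - 119q_i.
First-order condition (treating rivals' output as given): 359 - 6q_i - 3q_j = 0.
With identical firms every q_j equals q_i, so q_j = q_i and 359 = 9q_i, giving q_i = 359/9.
Total output Q = 359/9 + 359/9 = 718/9.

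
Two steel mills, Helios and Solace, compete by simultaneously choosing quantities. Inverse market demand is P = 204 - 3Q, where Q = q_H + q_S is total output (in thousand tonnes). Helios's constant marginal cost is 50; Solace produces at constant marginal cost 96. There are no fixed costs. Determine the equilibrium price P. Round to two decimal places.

116.67

Helios's profit: π_H = (204 - 3Q)q_H - (50q_H). Setting ∂π_H/∂q_H = 0: 154 - 6q_H - 3(q_S) = 0.
Solace's first-order condition: 108 - 6q_S - 3(q_H) = 0.
So q_H = (154 - 3q_S)/6 and q_S = (108 - 3q_H)/6.
Solving the pair: q_H = 200/9, q_S = 62/9.
Total output Q = 262/9, so price P = 204 - 3·(262/9) = 350/3.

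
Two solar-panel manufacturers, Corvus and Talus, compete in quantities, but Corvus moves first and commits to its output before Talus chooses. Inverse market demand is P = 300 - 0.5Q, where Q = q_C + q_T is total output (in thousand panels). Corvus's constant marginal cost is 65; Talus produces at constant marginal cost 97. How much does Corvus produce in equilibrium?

267

The follower Talus best-responds to any q_C: π_T = (300 - 0.5Q)q_T - 97q_T.
∂π_T/∂q_T = 203 - (1/2)q_C - q_T = 0 gives the reaction function q_T = (203 - (1/2)q_C).
The leader anticipates this reaction. Substituting into P = 300 - 0.5Q gives P = 397/2 - (1/4)q_C, so π_C = (397/2 - (1/4)q_C)q_C - 65q_C.
Maximising: ∂π_C/∂q_C = 267/2 - (1/2)q_C = 0, giving q_C = 267.
Then q_T = (203 - (1/2)·267) = 139/2.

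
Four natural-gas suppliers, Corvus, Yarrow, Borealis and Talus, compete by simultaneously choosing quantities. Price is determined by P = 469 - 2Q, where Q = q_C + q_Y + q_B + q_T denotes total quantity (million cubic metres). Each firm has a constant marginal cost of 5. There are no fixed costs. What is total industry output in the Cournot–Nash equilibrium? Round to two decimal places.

185.60

A representative firm's profit is π_i = q_i(469 - 2Q) - 5q_i.
First-order condition (treating rivals' output as given): 464 - 4q_i - 2·Σ_{j≠i} q_j = 0.
With identical firms every q_j equals q_i, so Σ_{j≠i} q_j = 3q_i and 464 = 10q_i, giving q_i = 232/5.
Total output Q = 232/5 + 232/5 + 232/5 + 232/5 = 928/5.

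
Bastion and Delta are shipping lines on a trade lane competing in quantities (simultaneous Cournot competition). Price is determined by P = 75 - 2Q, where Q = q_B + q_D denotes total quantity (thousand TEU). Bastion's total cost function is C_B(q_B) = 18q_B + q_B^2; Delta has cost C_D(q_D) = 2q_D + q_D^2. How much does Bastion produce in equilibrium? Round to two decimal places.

Bastion's profit: π_B = (75 - 2Q)q_B - (18q_B + q_B²). Setting ∂π_B/∂q_B = 0: 57 - 6q_B - 2(q_D) = 0.
Delta's profit: π_D = (75 - 2Q)q_D - (2q_D + q_D²). Setting ∂π_D/∂q_D = 0: 73 - 6q_D - 2(q_B) = 0.
So q_B = (57 - 2q_D)/6 and q_D = (73 - 2q_B)/6.
Solving the pair: q_B = 49/8, q_D = 81/8.

6.13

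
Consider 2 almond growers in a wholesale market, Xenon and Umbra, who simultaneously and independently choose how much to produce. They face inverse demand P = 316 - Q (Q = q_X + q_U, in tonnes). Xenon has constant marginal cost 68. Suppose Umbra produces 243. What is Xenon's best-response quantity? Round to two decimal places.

With the rival's output fixed at 243, Xenon's profit is π_X = (316 - 243 - q_X)q_X - (68q_X) = (73 - q_X)q_X - (68q_X).
∂π_X/∂q_X = 5 - 2q_X = 0, so q_X = 5/2.

2.50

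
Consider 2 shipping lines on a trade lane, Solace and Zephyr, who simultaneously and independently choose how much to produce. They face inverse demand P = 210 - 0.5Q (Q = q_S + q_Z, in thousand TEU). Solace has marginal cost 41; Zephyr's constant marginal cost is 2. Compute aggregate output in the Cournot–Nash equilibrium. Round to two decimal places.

Solace's profit: π_S = (210 - 0.5Q)q_S - (41q_S). Setting ∂π_S/∂q_S = 0: 169 - q_S - (1/2)(q_Z) = 0.
Zephyr's first-order condition: 208 - q_Z - (1/2)(q_S) = 0.
Rearranging gives the reaction functions q_S = (169 - (1/2)q_Z) and q_Z = (208 - (1/2)q_S).
Substituting one into the other gives q_S = 260/3 and q_Z = 494/3.
Total output Q = 260/3 + 494/3 = 754/3.

251.33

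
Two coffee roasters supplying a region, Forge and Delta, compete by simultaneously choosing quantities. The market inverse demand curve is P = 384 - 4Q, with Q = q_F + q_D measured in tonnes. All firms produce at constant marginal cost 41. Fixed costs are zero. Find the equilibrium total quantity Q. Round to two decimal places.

A representative firm's profit is π_i = q_i(384 - 4Q) - 41q_i.
Setting ∂π_i/∂q_i = 0 with rivals' quantities fixed: 343 - 8q_i - 4q_j = 0.
By symmetry each firm produces the same amount; substituting q_j = q_i yields q_i = 343/12.
Total output Q = 343/12 + 343/12 = 343/6.

57.17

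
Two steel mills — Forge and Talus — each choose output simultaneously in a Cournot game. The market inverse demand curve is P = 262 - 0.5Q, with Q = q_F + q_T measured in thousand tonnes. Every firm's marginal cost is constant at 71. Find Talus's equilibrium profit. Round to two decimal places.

8106.89

Each firm earns π_i = (262 - 0.5Q)q_i - 71q_i.
Setting ∂π_i/∂q_i = 0 with rivals' quantities fixed: 191 - q_i - (1/2)q_j = 0.
By symmetry each firm produces the same amount; substituting q_j = q_i yields q_i = 191/(3/2) = 382/3.
Price P = 262 - (1/2)·(764/3) = 404/3.
Talus's profit: (404/3 - 71)·(382/3) = 8106.8889.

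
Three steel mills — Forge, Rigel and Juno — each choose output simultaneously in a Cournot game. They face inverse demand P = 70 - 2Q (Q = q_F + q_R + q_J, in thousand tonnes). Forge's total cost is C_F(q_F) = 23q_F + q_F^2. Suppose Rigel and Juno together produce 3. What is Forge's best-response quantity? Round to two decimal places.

6.83

With rivals' combined output fixed at 3, Forge's profit is π_F = (70 - 2·3 - 2q_F)q_F - (23q_F + q_F²) = (64 - 2q_F)q_F - (23q_F + q_F²).
∂π_F/∂q_F = 41 - 6q_F = 0, so q_F = 41/6.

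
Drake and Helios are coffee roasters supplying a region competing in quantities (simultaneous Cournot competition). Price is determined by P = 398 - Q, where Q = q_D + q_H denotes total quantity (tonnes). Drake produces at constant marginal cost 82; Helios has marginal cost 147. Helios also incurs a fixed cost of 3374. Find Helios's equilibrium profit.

Drake's profit: π_D = (398 - Q)q_D - (82q_D). Setting ∂π_D/∂q_D = 0: 316 - 2q_D - (q_H) = 0.
Helios's profit: π_H = (398 - Q)q_H - (147q_H). Setting ∂π_H/∂q_H = 0: 251 - 2q_H - (q_D) = 0.
Best responses: q_D = (316 - q_H)/2, q_H = (251 - q_D)/2.
Solving the pair: q_D = 127, q_H = 62.
Price P = 398 - 189 = 209.
Helios's profit: (209 - 147)·62 - 3374 = 470.

470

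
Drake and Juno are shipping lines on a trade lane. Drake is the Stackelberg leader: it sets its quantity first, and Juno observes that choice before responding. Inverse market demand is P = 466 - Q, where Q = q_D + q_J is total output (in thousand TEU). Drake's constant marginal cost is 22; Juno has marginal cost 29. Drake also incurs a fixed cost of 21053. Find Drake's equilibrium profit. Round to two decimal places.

The follower Juno best-responds to any q_D: π_J = (466 - Q)q_J - 29q_J.
∂π_J/∂q_J = 437 - q_D - 2q_J = 0 gives the reaction function q_J = (437 - q_D)/2.
Drake substitutes q_J(q_D) into its own profit: π_D = q_D(466 - q_D - (437 - q_D)/2) - 22q_D = (495/2 - (1/2)q_D)q_D - 22q_D.
Leader FOC: 451/2 - q_D = 0, so q_D = 451/2.
Then q_J = (437 - 451/2)/2 = 423/4.
Price P = 466 - 1325/4 = 539/4.
Drake's profit: (539/4 - 22)·(451/2) - 21053 = 4372.1250.

4372.13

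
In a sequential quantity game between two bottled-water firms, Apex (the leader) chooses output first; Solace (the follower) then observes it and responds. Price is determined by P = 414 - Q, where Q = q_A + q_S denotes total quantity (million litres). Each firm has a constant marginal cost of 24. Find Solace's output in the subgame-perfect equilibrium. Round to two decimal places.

The follower Solace best-responds to any q_A: π_S = (414 - Q)q_S - 24q_S.
Setting the follower's marginal profit to zero, 390 - q_A - 2q_S = 0, i.e. q_S = (390 - q_A)/2.
Apex substitutes q_S(q_A) into its own profit: π_A = q_A(414 - q_A - (390 - q_A)/2) - 24q_A = (219 - (1/2)q_A)q_A - 24q_A.
The leader's first-order condition 195 - q_A = 0 yields q_A = 195.
Then q_S = (390 - 195)/2 = 195/2.

97.50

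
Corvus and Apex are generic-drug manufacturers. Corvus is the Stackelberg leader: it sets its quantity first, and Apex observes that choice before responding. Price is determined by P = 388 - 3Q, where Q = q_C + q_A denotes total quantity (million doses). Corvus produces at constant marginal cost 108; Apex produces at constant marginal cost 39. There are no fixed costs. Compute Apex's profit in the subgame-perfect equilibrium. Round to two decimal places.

4941.02

Solve by backward induction. Given q_C, the follower Apex maximises π_A = (388 - 3q_C - 3q_A)q_A - 39q_A.
Follower FOC: 349 - 3q_C - 6q_A = 0, so q_A(q_C) = (349 - 3q_C)/6.
Corvus substitutes q_A(q_C) into its own profit: π_C = q_C(388 - 3q_C - (349 - 3q_C)/2) - 108q_C = (427/2 - (3/2)q_C)q_C - 108q_C.
Maximising: ∂π_C/∂q_C = 211/2 - 3q_C = 0, giving q_C = 211/6.
Then q_A = (349 - 3·(211/6))/6 = 487/12.
Price P = 388 - 3·(303/4) = 643/4.
Apex's profit: (643/4 - 39)·(487/12) = 4941.0208.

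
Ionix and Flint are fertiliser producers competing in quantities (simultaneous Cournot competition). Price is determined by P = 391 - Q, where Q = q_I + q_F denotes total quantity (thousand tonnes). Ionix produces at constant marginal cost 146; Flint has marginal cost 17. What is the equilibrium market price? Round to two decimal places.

184.67

Ionix's profit: π_I = (391 - Q)q_I - (146q_I). Setting ∂π_I/∂q_I = 0: 245 - 2q_I - (q_F) = 0.
Flint's first-order condition: 374 - 2q_F - (q_I) = 0.
Best responses: q_I = (245 - q_F)/2, q_F = (374 - q_I)/2.
Solving the pair: q_I = 116/3, q_F = 503/3.
Total output Q = 619/3, so price P = 391 - 619/3 = 554/3.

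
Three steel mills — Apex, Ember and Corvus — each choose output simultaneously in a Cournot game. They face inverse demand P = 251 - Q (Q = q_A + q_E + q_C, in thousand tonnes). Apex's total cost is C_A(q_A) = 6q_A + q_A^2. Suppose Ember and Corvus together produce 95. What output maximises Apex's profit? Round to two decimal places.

With rivals' combined output fixed at 95, Apex's profit is π_A = (251 - 95 - q_A)q_A - (6q_A + q_A²) = (156 - q_A)q_A - (6q_A + q_A²).
∂π_A/∂q_A = 150 - 4q_A = 0, so q_A = 75/2.

37.50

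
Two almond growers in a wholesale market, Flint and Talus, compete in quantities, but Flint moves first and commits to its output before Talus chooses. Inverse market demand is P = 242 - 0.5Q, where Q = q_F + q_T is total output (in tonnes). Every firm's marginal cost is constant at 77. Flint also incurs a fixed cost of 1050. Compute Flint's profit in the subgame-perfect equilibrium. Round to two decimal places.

5756.25

Solve by backward induction. Given q_F, the follower Talus maximises π_T = (242 - (1/2)q_F - (1/2)q_T)q_T - 77q_T.
Setting the follower's marginal profit to zero, 165 - (1/2)q_F - q_T = 0, i.e. q_T = (165 - (1/2)q_F).
Flint substitutes q_T(q_F) into its own profit: π_F = q_F(242 - (1/2)q_F - (165 - (1/2)q_F)/2) - 77q_F = (319/2 - (1/4)q_F)q_F - 77q_F.
Maximising: ∂π_F/∂q_F = 165/2 - (1/2)q_F = 0, giving q_F = 165.
Then q_T = (165 - (1/2)·165) = 165/2.
Price P = 242 - (1/2)·(495/2) = 473/4.
Flint's profit: (473/4 - 77)·165 - 1050 = 5756.2500.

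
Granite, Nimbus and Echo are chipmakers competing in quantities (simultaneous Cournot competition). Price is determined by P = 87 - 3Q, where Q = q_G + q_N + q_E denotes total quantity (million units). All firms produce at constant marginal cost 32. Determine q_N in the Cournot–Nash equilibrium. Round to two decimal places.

Each firm earns π_i = (87 - 3Q)q_i - 32q_i.
Setting ∂π_i/∂q_i = 0 with rivals' quantities fixed: 55 - 6q_i - 3·Σ_{j≠i} q_j = 0.
With identical firms every q_j equals q_i, so Σ_{j≠i} q_j = 2q_i and 55 = 12q_i, giving q_i = 55/12.

4.58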